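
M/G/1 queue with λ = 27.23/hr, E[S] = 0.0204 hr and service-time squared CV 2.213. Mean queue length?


ρ = λ·E[S] = 27.23·0.0204 = 0.5555
Lq = ρ²(1+C_s²)/(2(1−ρ)) = 0.3086·(1+2.213)/(2·0.4445)
= 0.3086·3.2130/0.8890 = 1.11521

Final: 1.11521


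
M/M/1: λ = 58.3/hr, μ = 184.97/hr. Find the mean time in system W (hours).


W = 1/(μ−λ) = 1/(184.97 − 58.3) = 1/126.67 = 0.007895 hr

Final: 0.007895 hr


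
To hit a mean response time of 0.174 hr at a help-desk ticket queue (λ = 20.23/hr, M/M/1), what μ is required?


W = 1/(μ−λ) ⇒ μ − λ = 1/W = 1/0.174 = 5.7471
μ = λ + 1/W = 20.23 + 5.7471 = 25.9771 per hr

Final: 25.9771 /hr


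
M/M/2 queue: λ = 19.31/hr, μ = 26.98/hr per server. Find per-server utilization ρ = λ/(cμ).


ρ = λ/(cμ) = 19.31/(2·26.98) = 19.31/53.96 = 0.3579

Final: 0.3579


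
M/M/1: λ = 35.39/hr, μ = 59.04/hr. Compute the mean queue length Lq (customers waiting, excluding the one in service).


ρ = 35.39/59.04 = 0.5994
Lq = ρ²/(1−ρ) = 0.3593/0.4006 = 0.8970

Final: 0.8970


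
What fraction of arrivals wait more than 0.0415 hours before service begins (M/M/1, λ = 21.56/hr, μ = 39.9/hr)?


ρ = 21.56/39.9 = 0.5404
P(Wq > t) = ρ·e^{−(μ−λ)t} = 0.5404·e^{−0.7611}
= 0.5404·0.467148 = 0.252424

Final: 0.252424


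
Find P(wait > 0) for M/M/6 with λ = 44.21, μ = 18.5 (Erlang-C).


a = λ/μ = 2.3897; ρ = a/6 = 0.3983
P₀ = 0.091258 (from M/M/c formula)
C(c,a) = [a^c/(c!(1−ρ))]·P₀ = [186.24847/(720·0.6017)]·0.091258
= 0.42990·0.091258 = 0.039232

Final: 0.039232


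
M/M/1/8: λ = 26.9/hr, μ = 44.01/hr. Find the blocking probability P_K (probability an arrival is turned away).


ρ = λ/μ = 26.9/44.01 = 0.6112
P_K = (1−ρ)ρ^K/(1−ρ^(K+1)) = (0.3888·0.019481)/(1 − 0.011907)
= 0.007574/0.988093 = 0.007665

Final: 0.007665


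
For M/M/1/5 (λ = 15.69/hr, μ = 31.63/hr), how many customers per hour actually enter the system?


ρ = 0.4960; P_K = (1−ρ)ρ^5/(1−ρ^6) = 0.015365
λ_eff = λ(1 − P_K) = 15.69·(1 − 0.015365) = 15.69·0.984635 = 15.4489 /hr

Final: 15.4489 /hr


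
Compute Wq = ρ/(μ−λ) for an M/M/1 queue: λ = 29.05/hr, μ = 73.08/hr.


ρ = 29.05/73.08 = 0.3975
Wq = ρ/(μ−λ) = 0.3975/(73.08 − 29.05) = 0.3975/44.03 = 0.009028 hr

Final: 0.009028 hr


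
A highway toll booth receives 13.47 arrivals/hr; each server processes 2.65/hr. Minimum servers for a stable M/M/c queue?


Stability requires cμ > λ ⇔ c > λ/μ.
λ/μ = 13.47/2.65 = 5.0830
Minimum integer c = ⌊5.0830⌋ + 1 = 6
Check: 6·2.65 = 15.90 > 13.47, while 5·2.65 = 13.25 ≤ 13.47

Final: 6 servers


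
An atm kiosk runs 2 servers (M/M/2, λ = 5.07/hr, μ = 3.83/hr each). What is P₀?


a = λ/μ = 5.07/3.83 = 1.3238; ρ = a/c = 0.6619
Σ_{k=0}^{1} a^k/k! (terms k=0..1) = 1.00000 + 1.32376 = 2.32376
Tail: a^2/(2!(1−ρ)) = 1.75234/(2·0.3381) = 2.59130
P₀ = 1/(2.32376 + 2.59130) = 1/4.91506 = 0.203456

Final: 0.203456


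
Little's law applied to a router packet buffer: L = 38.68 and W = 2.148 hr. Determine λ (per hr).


λ = L/W = 38.68/2.148 = 18.0074 /hr

Final: 18.0074 /hr


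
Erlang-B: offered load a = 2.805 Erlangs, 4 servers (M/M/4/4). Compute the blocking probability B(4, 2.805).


B(c,a) = (a^c/c!) / Σ_{k=0}^{c} a^k/k!
a^4/4! = 2.579409
Σ terms (k=0..4): 1.00000 + 2.80500 + 3.93401 + 3.67830 + 2.57941 = 13.996723
B = 2.579409/13.996723 = 0.184287

Final: 0.184287


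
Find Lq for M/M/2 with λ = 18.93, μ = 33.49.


a = λ/μ = 0.5652; ρ = a/2 = 0.2826
P₀ = 0.559306
Lq = P₀·a^c·ρ / (c!·(1−ρ)²) = 0.559306·0.31950·0.2826/(2·0.51463)
= 0.04907

Final: 0.04907


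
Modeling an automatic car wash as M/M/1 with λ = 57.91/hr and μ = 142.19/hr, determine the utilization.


ρ = λ/μ = 57.91/142.19 = 0.4073

Final: 0.4073


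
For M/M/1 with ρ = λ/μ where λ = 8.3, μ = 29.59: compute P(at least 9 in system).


ρ = 8.3/29.59 = 0.2805
P(N ≥ n) = ρ^n = 0.2805^9 = 0.00001075

Final: 0.00001075


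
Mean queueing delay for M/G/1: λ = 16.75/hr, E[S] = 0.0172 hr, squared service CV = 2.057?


ρ = λ·E[S] = 16.75·0.0172 = 0.2881
E[S²] = E[S]²(1+C_s²) = 0.0172²·(1+2.057) = 0.0009044
Wq = λ·E[S²]/(2(1−ρ)) = 16.75·0.0009044/(2·0.7119) = 0.01064 hr

Final: 0.01064 hr


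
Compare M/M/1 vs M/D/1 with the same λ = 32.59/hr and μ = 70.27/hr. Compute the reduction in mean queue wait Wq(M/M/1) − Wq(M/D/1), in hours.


ρ = 32.59/70.27 = 0.4638
Wq(M/M/1) = ρ/(μ−λ) = 0.4638/37.68 = 0.01231 hr
Wq(M/D/1) = ρ/(2(μ−λ)) = 0.006154 hr
Savings = 0.01231 − 0.006154 = 0.006154 hr

Final: 0.006154 hr


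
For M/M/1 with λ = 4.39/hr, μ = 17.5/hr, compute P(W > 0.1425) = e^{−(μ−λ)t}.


W ~ Exponential(μ−λ) for M/M/1.
μ − λ = 17.5 − 4.39 = 13.1100
P(W > t) = e^{−(μ−λ)t} = e^{−1.8682} = 0.154405

Final: 0.154405


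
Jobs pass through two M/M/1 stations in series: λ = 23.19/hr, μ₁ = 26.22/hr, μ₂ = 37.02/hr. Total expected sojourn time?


Each node sees arrival rate λ = 23.19/hr (tandem ⇒ throughput preserved).
W₁ = 1/(μ₁−λ) = 1/(26.22−23.19) = 0.33003 hr
W₂ = 1/(μ₂−λ) = 1/(37.02−23.19) = 0.07231 hr
W_total = W₁ + W₂ = 0.33003 + 0.07231 = 0.40234 hr

Final: 0.40234 hr


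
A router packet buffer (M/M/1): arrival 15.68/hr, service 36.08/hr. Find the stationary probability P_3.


ρ = 15.68/36.08 = 0.4346
P_n = (1−ρ)·ρ^n = (1 − 0.4346)·0.4346^3 = 0.5654·0.082080 = 0.046409

Final: 0.046409


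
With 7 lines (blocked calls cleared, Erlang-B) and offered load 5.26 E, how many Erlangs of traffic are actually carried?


B(7,5.26) = 0.137020 (Erlang-B)
Carried load = a(1 − B) = 5.26·(1 − 0.137020) = 5.26·0.862980 = 4.5393 E

Final: 4.5393 Erlangs


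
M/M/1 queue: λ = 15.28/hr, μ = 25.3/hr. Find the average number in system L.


ρ = λ/μ = 15.28/25.3 = 0.6040
L = ρ/(1−ρ) = 0.6040/(1 − 0.6040) = 0.6040/0.3960 = 1.5250

Final: 1.5250


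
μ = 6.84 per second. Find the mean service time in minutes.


Mean service time = 1/μ = 1/6.84 second = 0.14620 second
In minutes: 0.14620 × 0.0166667 = 0.002437 min

Final: 0.002437 min


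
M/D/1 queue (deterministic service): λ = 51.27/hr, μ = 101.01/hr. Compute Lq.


ρ = 51.27/101.01 = 0.5076
M/D/1: Lq = ρ²/(2(1−ρ)) = 0.2576/(2·0.4924) = 0.26159

Final: 0.26159


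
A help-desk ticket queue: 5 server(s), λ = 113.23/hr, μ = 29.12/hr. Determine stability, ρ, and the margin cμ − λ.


Total capacity cμ = 5·29.12 = 145.60/hr
ρ = λ/(cμ) = 113.23/145.60 = 0.7777
Stable ⇔ ρ < 1: YES
Spare capacity = cμ − λ = 145.60 − 113.23 = 32.37/hr

Final: ρ = 0.7777; stable; margin = 32.37/hr


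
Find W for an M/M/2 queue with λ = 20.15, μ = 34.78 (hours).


a = 0.5794; ρ = 0.2897; P₀ = 0.550775
Lq = P₀·a^c·ρ/(c!(1−ρ)²) = 0.05307
Wq = Lq/λ = 0.05307/20.15 = 0.002634 hr
W = Wq + 1/μ = 0.002634 + 0.02875 = 0.03139 hr

Final: 0.03139 hr


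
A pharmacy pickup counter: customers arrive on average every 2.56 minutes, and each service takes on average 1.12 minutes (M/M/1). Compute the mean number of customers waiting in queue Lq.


λ = 60/2.56 = 23.4375 /hr
μ = 60/1.12 = 53.5714 /hr
ρ = λ/μ = 23.4375/53.5714 = 0.4375
Lq = ρ²/(1−ρ) = 0.1914/0.5625 = 0.3403

Final: 0.3403


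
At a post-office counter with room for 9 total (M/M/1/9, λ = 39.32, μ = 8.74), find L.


ρ = 39.32/8.74 = 4.4989
L = ρ[1 − (K+1)ρ^K + Kρ^(K+1)] / [(1−ρ)(1−ρ^(K+1))]
Numerator: 4.4989·(1 − 10·754950.867914 + 9·3396415.117437) = 103555691.054297
Denominator: (-3.4989)·(-3396414.117437) = 11883563.353686
L = 103555691.054297/11883563.353686 = 8.7142

Final: 8.7142


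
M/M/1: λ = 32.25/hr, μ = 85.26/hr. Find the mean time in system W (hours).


W = 1/(μ−λ) = 1/(85.26 − 32.25) = 1/53.01 = 0.01886 hr

Final: 0.01886 hr


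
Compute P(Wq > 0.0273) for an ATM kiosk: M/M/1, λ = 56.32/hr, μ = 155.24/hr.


ρ = 56.32/155.24 = 0.3628
P(Wq > t) = ρ·e^{−(μ−λ)t} = 0.3628·e^{−2.7005}
= 0.3628·0.067171 = 0.024369

Final: 0.024369


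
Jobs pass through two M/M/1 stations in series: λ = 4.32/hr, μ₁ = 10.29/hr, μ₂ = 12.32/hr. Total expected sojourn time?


Each node sees arrival rate λ = 4.32/hr (tandem ⇒ throughput preserved).
W₁ = 1/(μ₁−λ) = 1/(10.29−4.32) = 0.16750 hr
W₂ = 1/(μ₂−λ) = 1/(12.32−4.32) = 0.12500 hr
W_total = W₁ + W₂ = 0.16750 + 0.12500 = 0.29250 hr

Final: 0.29250 hr


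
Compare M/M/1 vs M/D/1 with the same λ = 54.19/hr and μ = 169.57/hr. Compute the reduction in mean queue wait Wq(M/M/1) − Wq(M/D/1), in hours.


ρ = 54.19/169.57 = 0.3196
Wq(M/M/1) = ρ/(μ−λ) = 0.3196/115.38 = 0.002770 hr
Wq(M/D/1) = ρ/(2(μ−λ)) = 0.001385 hr
Savings = 0.002770 − 0.001385 = 0.001385 hr

Final: 0.001385 hr


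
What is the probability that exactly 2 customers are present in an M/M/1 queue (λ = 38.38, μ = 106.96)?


ρ = 38.38/106.96 = 0.3588
P_n = (1−ρ)·ρ^n = (1 − 0.3588)·0.3588^2 = 0.6412·0.128756 = 0.082555

Final: 0.082555


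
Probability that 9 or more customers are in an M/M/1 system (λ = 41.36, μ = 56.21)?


ρ = 41.36/56.21 = 0.7358
P(N ≥ n) = ρ^n = 0.7358^9 = 0.063227

Final: 0.063227


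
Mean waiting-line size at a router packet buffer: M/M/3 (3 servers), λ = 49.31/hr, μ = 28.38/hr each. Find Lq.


a = λ/μ = 1.7375; ρ = a/3 = 0.5792
P₀ = 0.158122
Lq = P₀·a^c·ρ / (c!·(1−ρ)²) = 0.158122·5.24527·0.5792/(6·0.17710)
= 0.45205

Final: 0.45205


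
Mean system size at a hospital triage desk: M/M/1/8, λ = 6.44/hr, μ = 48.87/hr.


ρ = 6.44/48.87 = 0.1318
L = ρ[1 − (K+1)ρ^K + Kρ^(K+1)] / [(1−ρ)(1−ρ^(K+1))]
Numerator: 0.1318·(1 − 9·0.00000009094 + 8·0.00000001198) = 0.131778
Denominator: (0.8682)·(1.000000) = 0.868222
L = 0.131778/0.868222 = 0.1518

Final: 0.1518


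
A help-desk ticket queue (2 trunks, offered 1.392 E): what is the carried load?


B(2,1.392) = 0.288271 (Erlang-B)
Carried load = a(1 − B) = 1.392·(1 − 0.288271) = 1.392·0.711729 = 0.9907 E

Final: 0.9907 Erlangs


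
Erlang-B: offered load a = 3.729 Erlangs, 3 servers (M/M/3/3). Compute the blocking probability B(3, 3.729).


B(c,a) = (a^c/c!) / Σ_{k=0}^{c} a^k/k!
a^3/3! = 8.642232
Σ terms (k=0..3): 1.00000 + 3.72900 + 6.95272 + 8.64223 = 20.323952
B = 8.642232/20.323952 = 0.425224

Final: 0.425224


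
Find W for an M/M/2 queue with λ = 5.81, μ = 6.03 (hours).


a = 0.9635; ρ = 0.4818; P₀ = 0.349748
Lq = P₀·a^c·ρ/(c!(1−ρ)²) = 0.29121
Wq = Lq/λ = 0.29121/5.81 = 0.05012 hr
W = Wq + 1/μ = 0.05012 + 0.16584 = 0.21596 hr

Final: 0.21596 hr


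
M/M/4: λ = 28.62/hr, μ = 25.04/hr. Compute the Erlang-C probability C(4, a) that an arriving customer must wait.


a = λ/μ = 1.1430; ρ = a/4 = 0.2857
P₀ = 0.318007 (from M/M/c formula)
C(c,a) = [a^c/(c!(1−ρ))]·P₀ = [1.70664/(24·0.7143)]·0.318007
= 0.09956·0.318007 = 0.031660

Final: 0.031660


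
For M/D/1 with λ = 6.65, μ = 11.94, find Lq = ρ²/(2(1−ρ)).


ρ = 6.65/11.94 = 0.5570
M/D/1: Lq = ρ²/(2(1−ρ)) = 0.3102/(2·0.4430) = 0.35007

Final: 0.35007


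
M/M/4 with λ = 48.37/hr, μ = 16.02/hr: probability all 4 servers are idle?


a = λ/μ = 48.37/16.02 = 3.0194; ρ = a/c = 0.7548
Σ_{k=0}^{3} a^k/k! (terms k=0..3) = 1.00000 + 3.01935 + 4.55824 + 4.58764 = 13.16523
Tail: a^4/(4!(1−ρ)) = 83.11020/(24·0.2452) = 14.12503
P₀ = 1/(13.16523 + 14.12503) = 1/27.29026 = 0.036643

Final: 0.036643


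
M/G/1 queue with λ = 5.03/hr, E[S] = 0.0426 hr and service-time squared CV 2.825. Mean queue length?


ρ = λ·E[S] = 5.03·0.0426 = 0.2143
Lq = ρ²(1+C_s²)/(2(1−ρ)) = 0.04592·(1+2.825)/(2·0.7857)
= 0.04592·3.8250/1.5714 = 0.11176

Final: 0.11176


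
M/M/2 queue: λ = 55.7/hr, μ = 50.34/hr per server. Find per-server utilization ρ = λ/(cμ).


ρ = λ/(cμ) = 55.7/(2·50.34) = 55.7/100.68 = 0.5532

Final: 0.5532


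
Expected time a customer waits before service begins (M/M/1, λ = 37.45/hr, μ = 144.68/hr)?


ρ = 37.45/144.68 = 0.2588
Wq = ρ/(μ−λ) = 0.2588/(144.68 − 37.45) = 0.2588/107.23 = 0.002414 hr

Final: 0.002414 hr


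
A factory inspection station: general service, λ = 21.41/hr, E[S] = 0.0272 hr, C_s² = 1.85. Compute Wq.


ρ = λ·E[S] = 21.41·0.0272 = 0.5824
E[S²] = E[S]²(1+C_s²) = 0.0272²·(1+1.85) = 0.002109
Wq = λ·E[S²]/(2(1−ρ)) = 21.41·0.002109/(2·0.4176) = 0.05405 hr

Final: 0.05405 hr


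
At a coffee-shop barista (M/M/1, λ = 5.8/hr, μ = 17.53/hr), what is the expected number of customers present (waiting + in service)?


ρ = λ/μ = 5.8/17.53 = 0.3309
L = ρ/(1−ρ) = 0.3309/(1 − 0.3309) = 0.3309/0.6691 = 0.4945

Final: 0.4945


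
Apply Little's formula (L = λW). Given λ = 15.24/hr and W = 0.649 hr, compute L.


L = λW = 15.24·0.649 = 9.8908

Final: 9.8908


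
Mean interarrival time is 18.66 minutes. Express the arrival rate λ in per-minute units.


λ = 1/(interarrival time) in consistent units.
1 minute = 1 min, so λ = 1/18.66 = 0.05359 per minute

Final: 0.05359 /min


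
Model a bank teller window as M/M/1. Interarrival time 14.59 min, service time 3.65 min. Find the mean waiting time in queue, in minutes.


λ = 60/14.59 = 4.1124 /hr
μ = 60/3.65 = 16.4384 /hr
ρ = λ/μ = 4.1124/16.4384 = 0.2502
Wq = ρ/(μ−λ) = 0.2502/(16.4384−4.1124) = 0.02030 hr
In minutes: 0.02030·60 = 1.218 min

Final: 1.218 min


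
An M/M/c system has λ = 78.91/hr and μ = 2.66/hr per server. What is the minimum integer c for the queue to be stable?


Stability requires cμ > λ ⇔ c > λ/μ.
λ/μ = 78.91/2.66 = 29.6654
Minimum integer c = ⌊29.6654⌋ + 1 = 30
Check: 30·2.66 = 79.80 > 78.91, while 29·2.66 = 77.14 ≤ 78.91

Final: 30 servers


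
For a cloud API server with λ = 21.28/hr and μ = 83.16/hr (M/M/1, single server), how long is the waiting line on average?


ρ = 21.28/83.16 = 0.2559
Lq = ρ²/(1−ρ) = 0.06548/0.7441 = 0.08800

Final: 0.08800


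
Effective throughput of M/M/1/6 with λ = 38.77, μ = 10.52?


ρ = 3.6854; P_K = (1−ρ)ρ^6/(1−ρ^7) = 0.728735
λ_eff = λ(1 − P_K) = 38.77·(1 − 0.728735) = 38.77·0.271265 = 10.5169 /hr

Final: 10.5169 /hr


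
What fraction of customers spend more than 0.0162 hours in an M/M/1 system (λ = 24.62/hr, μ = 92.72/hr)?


W ~ Exponential(μ−λ) for M/M/1.
μ − λ = 92.72 − 24.62 = 68.1000
P(W > t) = e^{−(μ−λ)t} = e^{−1.1032} = 0.331801

Final: 0.331801


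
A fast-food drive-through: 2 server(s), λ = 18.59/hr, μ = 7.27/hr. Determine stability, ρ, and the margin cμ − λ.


Total capacity cμ = 2·7.27 = 14.54/hr
ρ = λ/(cμ) = 18.59/14.54 = 1.2785
Stable ⇔ ρ < 1: NO
Spare capacity = cμ − λ = 14.54 − 18.59 = -4.05/hr

Final: ρ = 1.2785; unstable; margin = -4.05/hr


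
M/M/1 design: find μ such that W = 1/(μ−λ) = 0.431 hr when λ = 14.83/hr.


W = 1/(μ−λ) ⇒ μ − λ = 1/W = 1/0.431 = 2.3202
μ = λ + 1/W = 14.83 + 2.3202 = 17.1502 per hr

Final: 17.1502 /hr


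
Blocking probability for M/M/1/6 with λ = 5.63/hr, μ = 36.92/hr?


ρ = λ/μ = 5.63/36.92 = 0.1525
P_K = (1−ρ)ρ^K/(1−ρ^(K+1)) = (0.8475·0.00001257)/(1 − 0.000001917)
= 0.00001066/0.999998 = 0.00001066

Final: 0.00001066


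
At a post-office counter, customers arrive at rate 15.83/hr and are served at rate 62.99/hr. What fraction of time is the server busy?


ρ = λ/μ = 15.83/62.99 = 0.2513

Final: 0.2513


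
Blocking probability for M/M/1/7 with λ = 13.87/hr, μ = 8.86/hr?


ρ = λ/μ = 13.87/8.86 = 1.5655
P_K = (1−ρ)ρ^K/(1−ρ^(K+1)) = (-0.5655·23.040886)/(1 − 36.069649)
= -13.028763/-35.069649 = 0.371511

Final: 0.371511


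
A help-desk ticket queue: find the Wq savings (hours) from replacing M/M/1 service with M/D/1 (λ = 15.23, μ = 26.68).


ρ = 15.23/26.68 = 0.5708
Wq(M/M/1) = ρ/(μ−λ) = 0.5708/11.45 = 0.04985 hr
Wq(M/D/1) = ρ/(2(μ−λ)) = 0.02493 hr
Savings = 0.04985 − 0.02493 = 0.02493 hr

Final: 0.02493 hr


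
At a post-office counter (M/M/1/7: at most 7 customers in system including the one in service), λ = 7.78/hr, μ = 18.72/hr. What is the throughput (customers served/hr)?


ρ = 0.4156; P_K = (1−ρ)ρ^7/(1−ρ^8) = 0.001253
λ_eff = λ(1 − P_K) = 7.78·(1 − 0.001253) = 7.78·0.998747 = 7.7703 /hr

Final: 7.7703 /hr


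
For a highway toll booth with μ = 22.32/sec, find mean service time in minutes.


Mean service time = 1/μ = 1/22.32 second = 0.04480 second
In minutes: 0.04480 × 0.0166667 = 0.0007467 min

Final: 0.0007467 min


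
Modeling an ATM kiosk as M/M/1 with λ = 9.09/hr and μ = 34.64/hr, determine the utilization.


ρ = λ/μ = 9.09/34.64 = 0.2624

Final: 0.2624


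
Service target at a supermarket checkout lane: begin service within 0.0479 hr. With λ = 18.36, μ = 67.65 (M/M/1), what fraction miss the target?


ρ = 18.36/67.65 = 0.2714
P(Wq > t) = ρ·e^{−(μ−λ)t} = 0.2714·e^{−2.3610}
= 0.2714·0.094327 = 0.025600

Final: 0.025600


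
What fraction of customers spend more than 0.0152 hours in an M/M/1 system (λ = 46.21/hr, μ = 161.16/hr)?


W ~ Exponential(μ−λ) for M/M/1.
μ − λ = 161.16 − 46.21 = 114.9500
P(W > t) = e^{−(μ−λ)t} = e^{−1.7472} = 0.174254

Final: 0.174254


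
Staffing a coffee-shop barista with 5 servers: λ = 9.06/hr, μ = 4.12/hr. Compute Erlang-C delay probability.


a = λ/μ = 2.1990; ρ = a/5 = 0.4398
P₀ = 0.109547 (from M/M/c formula)
C(c,a) = [a^c/(c!(1−ρ))]·P₀ = [51.42270/(120·0.5602)]·0.109547
= 0.76495·0.109547 = 0.083798

Final: 0.083798


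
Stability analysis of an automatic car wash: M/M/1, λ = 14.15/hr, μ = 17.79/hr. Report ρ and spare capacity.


Total capacity cμ = 1·17.79 = 17.79/hr
ρ = λ/(cμ) = 14.15/17.79 = 0.7954
Stable ⇔ ρ < 1: YES
Spare capacity = cμ − λ = 17.79 − 14.15 = 3.64/hr

Final: ρ = 0.7954; stable; margin = 3.64/hr


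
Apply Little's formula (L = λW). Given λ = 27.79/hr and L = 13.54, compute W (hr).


W = L/λ = 13.54/27.79 = 0.4872 hr

Final: 0.4872 hr


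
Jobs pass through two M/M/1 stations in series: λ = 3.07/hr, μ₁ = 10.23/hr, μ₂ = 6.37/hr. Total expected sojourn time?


Each node sees arrival rate λ = 3.07/hr (tandem ⇒ throughput preserved).
W₁ = 1/(μ₁−λ) = 1/(10.23−3.07) = 0.13966 hr
W₂ = 1/(μ₂−λ) = 1/(6.37−3.07) = 0.30303 hr
W_total = W₁ + W₂ = 0.13966 + 0.30303 = 0.44270 hr

Final: 0.44270 hr


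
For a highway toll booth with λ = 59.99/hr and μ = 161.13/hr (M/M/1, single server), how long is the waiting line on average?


ρ = 59.99/161.13 = 0.3723
Lq = ρ²/(1−ρ) = 0.1386/0.6277 = 0.2208

Final: 0.2208


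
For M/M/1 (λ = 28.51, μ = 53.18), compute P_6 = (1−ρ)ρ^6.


ρ = 28.51/53.18 = 0.5361
P_n = (1−ρ)·ρ^n = (1 − 0.5361)·0.5361^6 = 0.4639·0.023741 = 0.011013

Final: 0.011013


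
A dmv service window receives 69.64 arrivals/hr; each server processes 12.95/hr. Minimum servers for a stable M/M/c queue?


Stability requires cμ > λ ⇔ c > λ/μ.
λ/μ = 69.64/12.95 = 5.3776
Minimum integer c = ⌊5.3776⌋ + 1 = 6
Check: 6·12.95 = 77.70 > 69.64, while 5·12.95 = 64.75 ≤ 69.64

Final: 6 servers


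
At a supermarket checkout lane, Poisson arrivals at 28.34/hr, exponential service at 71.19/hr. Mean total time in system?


W = 1/(μ−λ) = 1/(71.19 − 28.34) = 1/42.85 = 0.02334 hr

Final: 0.02334 hr


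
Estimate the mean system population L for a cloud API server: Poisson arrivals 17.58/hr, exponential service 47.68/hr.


ρ = λ/μ = 17.58/47.68 = 0.3687
L = ρ/(1−ρ) = 0.3687/(1 − 0.3687) = 0.3687/0.6313 = 0.5841

Final: 0.5841


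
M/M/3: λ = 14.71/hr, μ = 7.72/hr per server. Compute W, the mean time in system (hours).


a = 1.9054; ρ = 0.6351; P₀ = 0.126887
Lq = P₀·a^c·ρ/(c!(1−ρ)²) = 0.69806
Wq = Lq/λ = 0.69806/14.71 = 0.04745 hr
W = Wq + 1/μ = 0.04745 + 0.12953 = 0.17699 hr

Final: 0.17699 hr


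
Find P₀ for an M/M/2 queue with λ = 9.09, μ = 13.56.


a = λ/μ = 9.09/13.56 = 0.6704; ρ = a/c = 0.3352
Σ_{k=0}^{1} a^k/k! (terms k=0..1) = 1.00000 + 0.67035 = 1.67035
Tail: a^2/(2!(1−ρ)) = 0.44937/(2·0.6648) = 0.33797
P₀ = 1/(1.67035 + 0.33797) = 1/2.00832 = 0.497929

Final: 0.497929


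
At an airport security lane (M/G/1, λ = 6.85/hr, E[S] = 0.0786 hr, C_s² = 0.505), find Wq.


ρ = λ·E[S] = 6.85·0.0786 = 0.5384
E[S²] = E[S]²(1+C_s²) = 0.0786²·(1+0.505) = 0.009298
Wq = λ·E[S²]/(2(1−ρ)) = 6.85·0.009298/(2·0.4616) = 0.06899 hr

Final: 0.06899 hr


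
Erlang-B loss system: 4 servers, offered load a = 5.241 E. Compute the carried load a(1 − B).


B(4,5.241) = 0.416909 (Erlang-B)
Carried load = a(1 − B) = 5.241·(1 − 0.416909) = 5.241·0.583091 = 3.0560 E

Final: 3.0560 Erlangs


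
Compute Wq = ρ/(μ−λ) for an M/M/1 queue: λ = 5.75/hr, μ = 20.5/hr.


ρ = 5.75/20.5 = 0.2805
Wq = ρ/(μ−λ) = 0.2805/(20.5 − 5.75) = 0.2805/14.75 = 0.01902 hr

Final: 0.01902 hr


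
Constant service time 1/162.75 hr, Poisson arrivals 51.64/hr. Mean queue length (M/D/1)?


ρ = 51.64/162.75 = 0.3173
M/D/1: Lq = ρ²/(2(1−ρ)) = 0.1007/(2·0.6827) = 0.07373

Final: 0.07373


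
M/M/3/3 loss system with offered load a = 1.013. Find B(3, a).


B(c,a) = (a^c/c!) / Σ_{k=0}^{c} a^k/k!
a^3/3! = 0.173252
Σ terms (k=0..3): 1.00000 + 1.01300 + 0.51308 + 0.17325 = 2.699336
B = 0.173252/2.699336 = 0.064183

Final: 0.064183


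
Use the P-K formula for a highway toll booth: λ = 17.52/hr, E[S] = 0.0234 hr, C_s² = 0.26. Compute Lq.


ρ = λ·E[S] = 17.52·0.0234 = 0.4100
Lq = ρ²(1+C_s²)/(2(1−ρ)) = 0.1681·(1+0.26)/(2·0.5900)
= 0.1681·1.2600/1.1801 = 0.17946

Final: 0.17946


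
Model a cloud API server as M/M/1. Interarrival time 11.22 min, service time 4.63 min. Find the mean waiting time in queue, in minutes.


λ = 60/11.22 = 5.3476 /hr
μ = 60/4.63 = 12.9590 /hr
ρ = λ/μ = 5.3476/12.9590 = 0.4127
Wq = ρ/(μ−λ) = 0.4127/(12.9590−5.3476) = 0.05422 hr
In minutes: 0.05422·60 = 3.253 min

Final: 3.253 min


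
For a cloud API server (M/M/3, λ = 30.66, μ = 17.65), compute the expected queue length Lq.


a = λ/μ = 1.7371; ρ = a/3 = 0.5790
P₀ = 0.158197
Lq = P₀·a^c·ρ / (c!·(1−ρ)²) = 0.158197·5.24182·0.5790/(6·0.17721)
= 0.45159

Final: 0.45159


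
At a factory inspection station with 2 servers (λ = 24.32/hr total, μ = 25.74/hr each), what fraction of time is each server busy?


ρ = λ/(cμ) = 24.32/(2·25.74) = 24.32/51.48 = 0.4724

Final: 0.4724


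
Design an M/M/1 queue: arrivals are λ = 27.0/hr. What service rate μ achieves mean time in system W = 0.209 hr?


W = 1/(μ−λ) ⇒ μ − λ = 1/W = 1/0.209 = 4.7847
μ = λ + 1/W = 27.0 + 4.7847 = 31.7847 per hr

Final: 31.7847 /hr


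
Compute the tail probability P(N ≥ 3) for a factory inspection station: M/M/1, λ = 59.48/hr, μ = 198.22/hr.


ρ = 59.48/198.22 = 0.3001
P(N ≥ n) = ρ^n = 0.3001^3 = 0.027019

Final: 0.027019


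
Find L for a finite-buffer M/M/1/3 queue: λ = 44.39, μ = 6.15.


ρ = 44.39/6.15 = 7.2179
L = ρ[1 − (K+1)ρ^K + Kρ^(K+1)] / [(1−ρ)(1−ρ^(K+1))]
Numerator: 7.2179·(1 − 4·376.036574 + 3·2714.189193) = 47922.587109
Denominator: (-6.2179)·(-2713.189193) = 16870.301586
L = 47922.587109/16870.301586 = 2.8406

Final: 2.8406


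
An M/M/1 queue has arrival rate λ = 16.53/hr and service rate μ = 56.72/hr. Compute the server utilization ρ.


ρ = λ/μ = 16.53/56.72 = 0.2914

Final: 0.2914


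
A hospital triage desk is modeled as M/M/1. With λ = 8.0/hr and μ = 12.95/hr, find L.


ρ = λ/μ = 8.0/12.95 = 0.6178
L = ρ/(1−ρ) = 0.6178/(1 − 0.6178) = 0.6178/0.3822 = 1.6162

Final: 1.6162


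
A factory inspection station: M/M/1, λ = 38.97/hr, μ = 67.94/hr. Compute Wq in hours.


ρ = 38.97/67.94 = 0.5736
Wq = ρ/(μ−λ) = 0.5736/(67.94 − 38.97) = 0.5736/28.97 = 0.01980 hr

Final: 0.01980 hr


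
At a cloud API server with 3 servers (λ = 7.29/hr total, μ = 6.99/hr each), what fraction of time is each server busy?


ρ = λ/(cμ) = 7.29/(3·6.99) = 7.29/20.97 = 0.3476

Final: 0.3476


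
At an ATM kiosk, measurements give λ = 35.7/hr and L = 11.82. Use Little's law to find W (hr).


W = L/λ = 11.82/35.7 = 0.3311 hr

Final: 0.3311 hr


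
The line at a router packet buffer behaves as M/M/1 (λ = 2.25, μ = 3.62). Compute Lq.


ρ = 2.25/3.62 = 0.6215
Lq = ρ²/(1−ρ) = 0.3863/0.3785 = 1.0208

Final: 1.0208


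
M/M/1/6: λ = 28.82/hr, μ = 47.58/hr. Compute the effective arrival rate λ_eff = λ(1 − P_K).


ρ = 0.6057; P_K = (1−ρ)ρ^6/(1−ρ^7) = 0.020073
λ_eff = λ(1 − P_K) = 28.82·(1 − 0.020073) = 28.82·0.979927 = 28.2415 /hr

Final: 28.2415 /hr


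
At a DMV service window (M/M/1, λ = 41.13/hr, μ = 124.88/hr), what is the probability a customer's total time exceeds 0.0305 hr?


W ~ Exponential(μ−λ) for M/M/1.
μ − λ = 124.88 − 41.13 = 83.7500
P(W > t) = e^{−(μ−λ)t} = e^{−2.5544} = 0.077741

Final: 0.077741


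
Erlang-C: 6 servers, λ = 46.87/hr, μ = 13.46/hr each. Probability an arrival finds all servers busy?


a = λ/μ = 3.4822; ρ = a/6 = 0.5804
P₀ = 0.029520 (from M/M/c formula)
C(c,a) = [a^c/(c!(1−ρ))]·P₀ = [1782.78660/(720·0.4196)]·0.029520
= 5.90054·0.029520 = 0.174184

Final: 0.174184


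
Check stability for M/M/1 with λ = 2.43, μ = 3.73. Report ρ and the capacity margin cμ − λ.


Total capacity cμ = 1·3.73 = 3.73/hr
ρ = λ/(cμ) = 2.43/3.73 = 0.6515
Stable ⇔ ρ < 1: YES
Spare capacity = cμ − λ = 3.73 − 2.43 = 1.30/hr

Final: ρ = 0.6515; stable; margin = 1.30/hr


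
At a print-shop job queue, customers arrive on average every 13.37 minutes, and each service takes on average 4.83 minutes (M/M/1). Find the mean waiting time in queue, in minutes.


λ = 60/13.37 = 4.4877 /hr
μ = 60/4.83 = 12.4224 /hr
ρ = λ/μ = 4.4877/12.4224 = 0.3613
Wq = ρ/(μ−λ) = 0.3613/(12.4224−4.4877) = 0.04553 hr
In minutes: 0.04553·60 = 2.732 min

Final: 2.732 min


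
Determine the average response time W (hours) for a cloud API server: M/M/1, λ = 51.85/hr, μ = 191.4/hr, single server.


W = 1/(μ−λ) = 1/(191.4 − 51.85) = 1/139.55 = 0.007166 hr

Final: 0.007166 hr


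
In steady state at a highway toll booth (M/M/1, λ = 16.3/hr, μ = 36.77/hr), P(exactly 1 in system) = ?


ρ = 16.3/36.77 = 0.4433
P_n = (1−ρ)·ρ^n = (1 − 0.4433)·0.4433^1 = 0.5567·0.443296 = 0.246785

Final: 0.246785


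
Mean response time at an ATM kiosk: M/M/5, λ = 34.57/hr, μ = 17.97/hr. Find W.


a = 1.9238; ρ = 0.3848; P₀ = 0.145173
Lq = P₀·a^c·ρ/(c!(1−ρ)²) = 0.03240
Wq = Lq/λ = 0.03240/34.57 = 0.0009372 hr
W = Wq + 1/μ = 0.0009372 + 0.05565 = 0.05659 hr

Final: 0.05659 hr


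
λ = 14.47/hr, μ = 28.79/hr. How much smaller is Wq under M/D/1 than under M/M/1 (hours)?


ρ = 14.47/28.79 = 0.5026
Wq(M/M/1) = ρ/(μ−λ) = 0.5026/14.32 = 0.03510 hr
Wq(M/D/1) = ρ/(2(μ−λ)) = 0.01755 hr
Savings = 0.03510 − 0.01755 = 0.01755 hr

Final: 0.01755 hr


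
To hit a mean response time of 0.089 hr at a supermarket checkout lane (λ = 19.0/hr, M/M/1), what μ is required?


W = 1/(μ−λ) ⇒ μ − λ = 1/W = 1/0.089 = 11.2360
μ = λ + 1/W = 19.0 + 11.2360 = 30.2360 per hr

Final: 30.2360 /hr


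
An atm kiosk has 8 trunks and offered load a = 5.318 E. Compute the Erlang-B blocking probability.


B(c,a) = (a^c/c!) / Σ_{k=0}^{c} a^k/k!
a^8/8! = 15.865952
Σ terms (k=0..8): 1.00000 + 5.31800 + 14.14056 + 25.06650 + 33.32592 + 35.44544 + 31.41648 + 23.86755 + 15.86595 = 185.446402
B = 15.865952/185.446402 = 0.085555

Final: 0.085555


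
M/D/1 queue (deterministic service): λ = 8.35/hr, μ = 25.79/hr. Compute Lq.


ρ = 8.35/25.79 = 0.3238
M/D/1: Lq = ρ²/(2(1−ρ)) = 0.1048/(2·0.6762) = 0.07751

Final: 0.07751


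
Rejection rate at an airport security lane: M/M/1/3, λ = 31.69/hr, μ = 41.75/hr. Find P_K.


ρ = λ/μ = 31.69/41.75 = 0.7590
P_K = (1−ρ)ρ^K/(1−ρ^(K+1)) = (0.2410·0.437318)/(1 − 0.331943)
= 0.105375/0.668057 = 0.157734

Final: 0.157734


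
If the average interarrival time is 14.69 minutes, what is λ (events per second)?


λ = 1/(interarrival time) in consistent units.
1 second = 0.0166667 min, so λ = 0.0166667/14.69 = 0.001135 per second

Final: 0.001135 /sec


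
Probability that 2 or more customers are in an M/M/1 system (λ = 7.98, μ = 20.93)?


ρ = 7.98/20.93 = 0.3813
P(N ≥ n) = ρ^n = 0.3813^2 = 0.145368

Final: 0.145368


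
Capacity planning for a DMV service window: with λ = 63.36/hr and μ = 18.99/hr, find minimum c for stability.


Stability requires cμ > λ ⇔ c > λ/μ.
λ/μ = 63.36/18.99 = 3.3365
Minimum integer c = ⌊3.3365⌋ + 1 = 4
Check: 4·18.99 = 75.96 > 63.36, while 3·18.99 = 56.97 ≤ 63.36

Final: 4 servers


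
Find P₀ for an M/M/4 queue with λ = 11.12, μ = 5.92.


a = λ/μ = 11.12/5.92 = 1.8784; ρ = a/c = 0.4696
Σ_{k=0}^{3} a^k/k! (terms k=0..3) = 1.00000 + 1.87838 + 1.76415 + 1.10458 = 5.74711
Tail: a^4/(4!(1−ρ)) = 12.44894/(24·0.5304) = 0.97794
P₀ = 1/(5.74711 + 0.97794) = 1/6.72506 = 0.148698

Final: 0.148698


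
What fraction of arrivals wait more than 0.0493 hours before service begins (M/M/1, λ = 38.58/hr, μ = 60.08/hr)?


ρ = 38.58/60.08 = 0.6421
P(Wq > t) = ρ·e^{−(μ−λ)t} = 0.6421·e^{−1.0599}
= 0.6421·0.346473 = 0.222486

Final: 0.222486


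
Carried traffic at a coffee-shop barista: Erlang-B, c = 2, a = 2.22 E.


B(2,2.22) = 0.433517 (Erlang-B)
Carried load = a(1 − B) = 2.22·(1 − 0.433517) = 2.22·0.566483 = 1.2576 E

Final: 1.2576 Erlangs


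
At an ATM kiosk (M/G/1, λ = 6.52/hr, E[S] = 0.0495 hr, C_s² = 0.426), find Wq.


ρ = λ·E[S] = 6.52·0.0495 = 0.3227
E[S²] = E[S]²(1+C_s²) = 0.0495²·(1+0.426) = 0.003494
Wq = λ·E[S²]/(2(1−ρ)) = 6.52·0.003494/(2·0.6773) = 0.01682 hr

Final: 0.01682 hr


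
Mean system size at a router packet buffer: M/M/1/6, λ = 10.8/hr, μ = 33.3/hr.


ρ = 10.8/33.3 = 0.3243
L = ρ[1 − (K+1)ρ^K + Kρ^(K+1)] / [(1−ρ)(1−ρ^(K+1))]
Numerator: 0.3243·(1 − 7·0.001164 + 6·0.0003774) = 0.322417
Denominator: (0.6757)·(0.999623) = 0.675421
L = 0.322417/0.675421 = 0.4774

Final: 0.4774


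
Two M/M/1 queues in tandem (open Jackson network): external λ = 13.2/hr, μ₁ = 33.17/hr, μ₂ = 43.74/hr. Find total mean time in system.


Each node sees arrival rate λ = 13.2/hr (tandem ⇒ throughput preserved).
W₁ = 1/(μ₁−λ) = 1/(33.17−13.2) = 0.05008 hr
W₂ = 1/(μ₂−λ) = 1/(43.74−13.2) = 0.03274 hr
W_total = W₁ + W₂ = 0.05008 + 0.03274 = 0.08282 hr

Final: 0.08282 hr


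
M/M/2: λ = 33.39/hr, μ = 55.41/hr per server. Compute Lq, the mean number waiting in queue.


a = λ/μ = 0.6026; ρ = a/2 = 0.3013
P₀ = 0.536925
Lq = P₀·a^c·ρ / (c!·(1−ρ)²) = 0.536925·0.36313·0.3013/(2·0.48818)
= 0.06017

Final: 0.06017


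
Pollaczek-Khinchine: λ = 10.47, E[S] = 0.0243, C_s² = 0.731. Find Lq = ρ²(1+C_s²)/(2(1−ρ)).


ρ = λ·E[S] = 10.47·0.0243 = 0.2544
Lq = ρ²(1+C_s²)/(2(1−ρ)) = 0.06473·(1+0.731)/(2·0.7456)
= 0.06473·1.7310/1.4912 = 0.07514

Final: 0.07514


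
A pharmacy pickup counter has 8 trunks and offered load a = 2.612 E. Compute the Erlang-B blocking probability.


B(c,a) = (a^c/c!) / Σ_{k=0}^{c} a^k/k!
a^8/8! = 0.053736
Σ terms (k=0..8): 1.00000 + 2.61200 + 3.41127 + 2.97008 + 1.93946 + 1.01318 + 0.44107 + 0.16458 + 0.05374 = 13.605378
B = 0.053736/13.605378 = 0.003950

Final: 0.003950


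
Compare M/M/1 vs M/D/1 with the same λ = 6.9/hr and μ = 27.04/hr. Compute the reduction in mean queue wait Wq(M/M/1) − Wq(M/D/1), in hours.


ρ = 6.9/27.04 = 0.2552
Wq(M/M/1) = ρ/(μ−λ) = 0.2552/20.14 = 0.01267 hr
Wq(M/D/1) = ρ/(2(μ−λ)) = 0.006335 hr
Savings = 0.01267 − 0.006335 = 0.006335 hr

Final: 0.006335 hr


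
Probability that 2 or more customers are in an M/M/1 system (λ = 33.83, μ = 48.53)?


ρ = 33.83/48.53 = 0.6971
P(N ≥ n) = ρ^n = 0.6971^2 = 0.485941

Final: 0.485941


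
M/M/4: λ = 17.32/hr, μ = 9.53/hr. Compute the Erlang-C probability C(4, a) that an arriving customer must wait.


a = λ/μ = 1.8174; ρ = a/4 = 0.4544
P₀ = 0.158667 (from M/M/c formula)
C(c,a) = [a^c/(c!(1−ρ))]·P₀ = [10.90988/(24·0.5456)]·0.158667
= 0.83310·0.158667 = 0.132186

Final: 0.132186


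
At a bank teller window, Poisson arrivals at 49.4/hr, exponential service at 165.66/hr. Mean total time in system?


W = 1/(μ−λ) = 1/(165.66 − 49.4) = 1/116.26 = 0.008601 hr

Final: 0.008601 hr


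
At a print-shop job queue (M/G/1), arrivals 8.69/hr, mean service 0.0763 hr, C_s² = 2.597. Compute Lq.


ρ = λ·E[S] = 8.69·0.0763 = 0.6630
Lq = ρ²(1+C_s²)/(2(1−ρ)) = 0.4396·(1+2.597)/(2·0.3370)
= 0.4396·3.5970/0.6739 = 2.34655

Final: 2.34655


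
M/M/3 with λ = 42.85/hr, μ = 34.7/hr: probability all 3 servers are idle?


a = λ/μ = 42.85/34.7 = 1.2349; ρ = a/c = 0.4116
Σ_{k=0}^{2} a^k/k! (terms k=0..2) = 1.00000 + 1.23487 + 0.76245 = 2.99732
Tail: a^3/(3!(1−ρ)) = 1.88306/(6·0.5884) = 0.53341
P₀ = 1/(2.99732 + 0.53341) = 1/3.53073 = 0.283228

Final: 0.283228


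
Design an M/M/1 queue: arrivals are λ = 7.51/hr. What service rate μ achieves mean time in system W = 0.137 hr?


W = 1/(μ−λ) ⇒ μ − λ = 1/W = 1/0.137 = 7.2993
μ = λ + 1/W = 7.51 + 7.2993 = 14.8093 per hr

Final: 14.8093 /hr


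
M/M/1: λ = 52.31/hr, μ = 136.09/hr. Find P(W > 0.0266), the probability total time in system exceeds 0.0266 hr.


W ~ Exponential(μ−λ) for M/M/1.
μ − λ = 136.09 − 52.31 = 83.7800
P(W > t) = e^{−(μ−λ)t} = e^{−2.2285} = 0.107685

Final: 0.107685


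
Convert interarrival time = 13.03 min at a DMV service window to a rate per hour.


λ = 1/(interarrival time) in consistent units.
1 hour = 60 min, so λ = 60/13.03 = 4.6048 per hour

Final: 4.6048 /hr


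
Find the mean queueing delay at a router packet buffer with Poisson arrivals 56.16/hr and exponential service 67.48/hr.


ρ = 56.16/67.48 = 0.8322
Wq = ρ/(μ−λ) = 0.8322/(67.48 − 56.16) = 0.8322/11.32 = 0.07352 hr

Final: 0.07352 hr


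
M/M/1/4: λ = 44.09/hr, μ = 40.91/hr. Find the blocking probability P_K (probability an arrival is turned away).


ρ = λ/μ = 44.09/40.91 = 1.0777
P_K = (1−ρ)ρ^K/(1−ρ^(K+1)) = (-0.07773·1.349095)/(1 − 1.453962)
= -0.104867/-0.453962 = 0.231005

Final: 0.231005


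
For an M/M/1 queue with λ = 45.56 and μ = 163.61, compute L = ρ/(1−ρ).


ρ = λ/μ = 45.56/163.61 = 0.2785
L = ρ/(1−ρ) = 0.2785/(1 − 0.2785) = 0.2785/0.7215 = 0.3859

Final: 0.3859


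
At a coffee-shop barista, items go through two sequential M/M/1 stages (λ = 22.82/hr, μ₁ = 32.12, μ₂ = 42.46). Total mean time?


Each node sees arrival rate λ = 22.82/hr (tandem ⇒ throughput preserved).
W₁ = 1/(μ₁−λ) = 1/(32.12−22.82) = 0.10753 hr
W₂ = 1/(μ₂−λ) = 1/(42.46−22.82) = 0.05092 hr
W_total = W₁ + W₂ = 0.10753 + 0.05092 = 0.15844 hr

Final: 0.15844 hr


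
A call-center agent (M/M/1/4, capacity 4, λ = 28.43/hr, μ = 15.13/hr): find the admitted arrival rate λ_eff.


ρ = 1.8790; P_K = (1−ρ)ρ^4/(1−ρ^5) = 0.488677
λ_eff = λ(1 − P_K) = 28.43·(1 − 0.488677) = 28.43·0.511323 = 14.5369 /hr

Final: 14.5369 /hr


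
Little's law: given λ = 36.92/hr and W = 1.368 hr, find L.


L = λW = 36.92·1.368 = 50.5066

Final: 50.5066


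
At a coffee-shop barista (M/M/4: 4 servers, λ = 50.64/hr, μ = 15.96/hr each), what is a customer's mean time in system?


a = 3.1729; ρ = 0.7932; P₀ = 0.028608
Lq = P₀·a^c·ρ/(c!(1−ρ)²) = 2.24161
Wq = Lq/λ = 2.24161/50.64 = 0.04427 hr
W = Wq + 1/μ = 0.04427 + 0.06266 = 0.10692 hr

Final: 0.10692 hr


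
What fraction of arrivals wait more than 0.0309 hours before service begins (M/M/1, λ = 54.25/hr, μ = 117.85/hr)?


ρ = 54.25/117.85 = 0.4603
P(Wq > t) = ρ·e^{−(μ−λ)t} = 0.4603·e^{−1.9652}
= 0.4603·0.140122 = 0.064503

Final: 0.064503


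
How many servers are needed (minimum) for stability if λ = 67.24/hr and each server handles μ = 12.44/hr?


Stability requires cμ > λ ⇔ c > λ/μ.
λ/μ = 67.24/12.44 = 5.4051
Minimum integer c = ⌊5.4051⌋ + 1 = 6
Check: 6·12.44 = 74.64 > 67.24, while 5·12.44 = 62.20 ≤ 67.24

Final: 6 servers


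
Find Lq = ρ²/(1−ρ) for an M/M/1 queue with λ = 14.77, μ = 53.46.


ρ = 14.77/53.46 = 0.2763
Lq = ρ²/(1−ρ) = 0.07633/0.7237 = 0.1055

Final: 0.1055


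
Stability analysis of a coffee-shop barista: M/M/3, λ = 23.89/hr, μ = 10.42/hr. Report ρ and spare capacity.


Total capacity cμ = 3·10.42 = 31.26/hr
ρ = λ/(cμ) = 23.89/31.26 = 0.7642
Stable ⇔ ρ < 1: YES
Spare capacity = cμ − λ = 31.26 − 23.89 = 7.37/hr

Final: ρ = 0.7642; stable; margin = 7.37/hr


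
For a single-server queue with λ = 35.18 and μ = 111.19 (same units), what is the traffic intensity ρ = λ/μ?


ρ = λ/μ = 35.18/111.19 = 0.3164

Final: 0.3164


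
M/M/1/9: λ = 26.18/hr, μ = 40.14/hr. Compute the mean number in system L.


ρ = 26.18/40.14 = 0.6522
L = ρ[1 − (K+1)ρ^K + Kρ^(K+1)] / [(1−ρ)(1−ρ^(K+1))]
Numerator: 0.6522·(1 − 10·0.021357 + 9·0.013929) = 0.594689
Denominator: (0.3478)·(0.986071) = 0.342938
L = 0.594689/0.342938 = 1.7341

Final: 1.7341


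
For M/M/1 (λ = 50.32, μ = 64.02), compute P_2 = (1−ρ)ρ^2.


ρ = 50.32/64.02 = 0.7860
P_n = (1−ρ)·ρ^n = (1 − 0.7860)·0.7860^2 = 0.2140·0.617803 = 0.132207

Final: 0.132207


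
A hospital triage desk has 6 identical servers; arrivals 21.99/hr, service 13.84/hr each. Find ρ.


ρ = λ/(cμ) = 21.99/(6·13.84) = 21.99/83.04 = 0.2648

Final: 0.2648


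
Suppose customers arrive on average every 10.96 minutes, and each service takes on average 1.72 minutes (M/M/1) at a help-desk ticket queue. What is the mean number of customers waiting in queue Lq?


λ = 60/10.96 = 5.4745 /hr
μ = 60/1.72 = 34.8837 /hr
ρ = λ/μ = 5.4745/34.8837 = 0.1569
Lq = ρ²/(1−ρ) = 0.02463/0.8431 = 0.02921

Final: 0.02921


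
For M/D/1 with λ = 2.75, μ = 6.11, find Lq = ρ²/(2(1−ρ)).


ρ = 2.75/6.11 = 0.4501
M/D/1: Lq = ρ²/(2(1−ρ)) = 0.2026/(2·0.5499) = 0.18419

Final: 0.18419


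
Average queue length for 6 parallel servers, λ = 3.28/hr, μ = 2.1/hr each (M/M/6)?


a = λ/μ = 1.5619; ρ = a/6 = 0.2603
P₀ = 0.209669
Lq = P₀·a^c·ρ / (c!·(1−ρ)²) = 0.209669·14.51869·0.2603/(720·0.54713)
= 0.002012

Final: 0.002012


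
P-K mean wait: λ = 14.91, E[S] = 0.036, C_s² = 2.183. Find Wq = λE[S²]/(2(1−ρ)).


ρ = λ·E[S] = 14.91·0.036 = 0.5368
E[S²] = E[S]²(1+C_s²) = 0.036²·(1+2.183) = 0.004125
Wq = λ·E[S²]/(2(1−ρ)) = 14.91·0.004125/(2·0.4632) = 0.06639 hr

Final: 0.06639 hr


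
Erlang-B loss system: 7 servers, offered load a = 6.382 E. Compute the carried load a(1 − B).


B(7,6.382) = 0.209795 (Erlang-B)
Carried load = a(1 − B) = 6.382·(1 − 0.209795) = 6.382·0.790205 = 5.0431 E

Final: 5.0431 Erlangs


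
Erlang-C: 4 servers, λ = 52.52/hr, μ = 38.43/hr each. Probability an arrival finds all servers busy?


a = λ/μ = 1.3666; ρ = a/4 = 0.3417
P₀ = 0.253377 (from M/M/c formula)
C(c,a) = [a^c/(c!(1−ρ))]·P₀ = [3.48833/(24·0.6583)]·0.253377
= 0.22078·0.253377 = 0.055940

Final: 0.055940


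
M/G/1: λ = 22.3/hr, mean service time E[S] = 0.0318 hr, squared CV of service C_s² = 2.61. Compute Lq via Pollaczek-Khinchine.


ρ = λ·E[S] = 22.3·0.0318 = 0.7091
Lq = ρ²(1+C_s²)/(2(1−ρ)) = 0.5029·(1+2.61)/(2·0.2909)
= 0.5029·3.6100/0.5817 = 3.12074

Final: 3.12074
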